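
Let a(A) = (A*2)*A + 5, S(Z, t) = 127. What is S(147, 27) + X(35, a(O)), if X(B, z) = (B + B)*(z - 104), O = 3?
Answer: -5543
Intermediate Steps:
a(A) = 5 + 2*A**2 (a(A) = (2*A)*A + 5 = 2*A**2 + 5 = 5 + 2*A**2)
X(B, z) = 2*B*(-104 + z) (X(B, z) = (2*B)*(-104 + z) = 2*B*(-104 + z))
S(147, 27) + X(35, a(O)) = 127 + 2*35*(-104 + (5 + 2*3**2)) = 127 + 2*35*(-104 + (5 + 2*9)) = 127 + 2*35*(-104 + (5 + 18)) = 127 + 2*35*(-104 + 23) = 127 + 2*35*(-81) = 127 - 5670 = -5543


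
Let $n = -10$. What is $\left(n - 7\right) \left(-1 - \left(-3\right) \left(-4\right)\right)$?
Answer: $221$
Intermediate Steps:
$\left(n - 7\right) \left(-1 - \left(-3\right) \left(-4\right)\right) = \left(-10 - 7\right) \left(-1 - \left(-3\right) \left(-4\right)\right) = - 17 \left(-1 - 12\right) = \left(-17\right) \left(-13\right) = 221$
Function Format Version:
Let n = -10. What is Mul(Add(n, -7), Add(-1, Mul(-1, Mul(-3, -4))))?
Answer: 221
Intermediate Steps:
Mul(Add(n, -7), Add(-1, Mul(-1, Mul(-3, -4)))) = Mul(Add(-10, -7), Add(-1, Mul(-1, Mul(-3, -4)))) = Mul(-17, Add(-1, Mul(-1, 12))) = Mul(-17, Add(-1, -12)) = Mul(-17, -13) = 221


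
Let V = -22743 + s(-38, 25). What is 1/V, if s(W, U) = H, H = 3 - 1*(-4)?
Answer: -1/22736 ≈ -4.3983e-5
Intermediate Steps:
H = 7 (H = 3 + 4 = 7)
s(W, U) = 7
V = -22736 (V = -22743 + 7 = -22736)
1/V = 1/(-22736) = -1/22736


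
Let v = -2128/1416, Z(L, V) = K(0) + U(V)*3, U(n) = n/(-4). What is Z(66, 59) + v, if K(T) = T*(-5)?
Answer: -32393/708 ≈ -45.753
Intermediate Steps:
U(n) = -n/4 (U(n) = n*(-¼) = -n/4)
K(T) = -5*T
Z(L, V) = -3*V/4 (Z(L, V) = -5*0 - V/4*3 = 0 - 3*V/4 = -3*V/4)
v = -266/177 (v = -2128*1/1416 = -266/177 ≈ -1.5028)
Z(66, 59) + v = -¾*59 - 266/177 = -177/4 - 266/177 = -32393/708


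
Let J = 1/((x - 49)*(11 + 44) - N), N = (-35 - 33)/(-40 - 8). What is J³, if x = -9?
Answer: -1728/56168686024073 ≈ -3.0764e-11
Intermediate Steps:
N = 17/12 (N = -68/(-48) = -68*(-1/48) = 17/12 ≈ 1.4167)
J = -12/38297 (J = 1/((-9 - 49)*(11 + 44) - 1*17/12) = 1/(-58*55 - 17/12) = 1/(-3190 - 17/12) = 1/(-38297/12) = -12/38297 ≈ -0.00031334)
J³ = (-12/38297)³ = -1728/56168686024073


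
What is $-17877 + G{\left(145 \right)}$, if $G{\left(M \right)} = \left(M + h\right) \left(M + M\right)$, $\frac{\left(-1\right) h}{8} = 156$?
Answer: $-337747$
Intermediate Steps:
$h = -1248$ ($h = \left(-8\right) 156 = -1248$)
$G{\left(M \right)} = 2 M \left(-1248 + M\right)$ ($G{\left(M \right)} = \left(M - 1248\right) \left(M + M\right) = \left(-1248 + M\right) 2 M = 2 M \left(-1248 + M\right)$)
$-17877 + G{\left(145 \right)} = -17877 + 2 \cdot 145 \left(-1248 + 145\right) = -17877 + 2 \cdot 145 \left(-1103\right) = -17877 - 319870 = -337747$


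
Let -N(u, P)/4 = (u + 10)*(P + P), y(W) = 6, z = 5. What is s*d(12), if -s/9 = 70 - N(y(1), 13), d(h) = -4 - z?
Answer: 140454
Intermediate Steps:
N(u, P) = -8*P*(10 + u) (N(u, P) = -4*(u + 10)*(P + P) = -4*(10 + u)*2*P = -8*P*(10 + u))
d(h) = -9 (d(h) = -4 - 1*5 = -4 - 5 = -9)
s = -15606 (s = -9*(70 - (-8)*13*(10 + 6)) = -9*(70 - (-8)*13*16) = -9*(70 - 1*(-1664)) = -9*(70 + 1664) = -9*1734 = -15606)
s*d(12) = -15606*(-9) = 140454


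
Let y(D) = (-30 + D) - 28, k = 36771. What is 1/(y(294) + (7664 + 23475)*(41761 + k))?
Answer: 1/2445408184 ≈ 4.0893e-10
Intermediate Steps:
y(D) = -58 + D
1/(y(294) + (7664 + 23475)*(41761 + k)) = 1/((-58 + 294) + (7664 + 23475)*(41761 + 36771)) = 1/(236 + 31139*78532) = 1/(236 + 2445407948) = 1/2445408184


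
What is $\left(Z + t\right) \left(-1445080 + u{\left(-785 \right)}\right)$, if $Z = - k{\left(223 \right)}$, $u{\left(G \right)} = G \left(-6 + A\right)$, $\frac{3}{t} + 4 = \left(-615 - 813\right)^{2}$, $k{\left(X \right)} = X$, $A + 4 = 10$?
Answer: $\frac{2527429007446}{7843} \approx 3.2225 \cdot 10^{8}$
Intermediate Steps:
$A = 6$ ($A = -4 + 10 = 6$)
$t = \frac{3}{2039180}$ ($t = \frac{3}{-4 + \left(-615 - 813\right)^{2}} = \frac{3}{-4 + \left(-1428\right)^{2}} = \frac{3}{-4 + 2039184} = \frac{3}{2039180} \approx 1.4712 \cdot 10^{-6}$)
$u{\left(G \right)} = 0$ ($u{\left(G \right)} = G \left(-6 + 6\right) = G 0 = 0$)
$Z = -223$ ($Z = \left(-1\right) 223 = -223$)
$\left(Z + t\right) \left(-1445080 + u{\left(-785 \right)}\right) = \left(-223 + \frac{3}{2039180}\right) \left(-1445080 + 0\right) = \left(- \frac{454737137}{2039180}\right) \left(-1445080\right) = \frac{2527429007446}{7843}$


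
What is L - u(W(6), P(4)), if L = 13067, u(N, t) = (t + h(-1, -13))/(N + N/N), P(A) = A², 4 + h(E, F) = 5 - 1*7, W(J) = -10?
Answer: 117613/9 ≈ 13068.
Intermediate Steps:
h(E, F) = -6 (h(E, F) = -4 + (5 - 1*7) = -4 + (5 - 7) = -4 - 2 = -6)
u(N, t) = (-6 + t)/(1 + N) (u(N, t) = (t - 6)/(N + N/N) = (-6 + t)/(N + 1) = (-6 + t)/(1 + N))
L - u(W(6), P(4)) = 13067 - (-6 + 4²)/(1 - 10) = 13067 - (-6 + 16)/(-9) = 13067 - (-1)*10/9 = 13067 - 1*(-10/9) = 13067 + 10/9 = 117613/9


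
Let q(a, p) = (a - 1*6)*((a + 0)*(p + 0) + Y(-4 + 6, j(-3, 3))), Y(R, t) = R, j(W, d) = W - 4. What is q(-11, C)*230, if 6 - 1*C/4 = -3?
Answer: 1540540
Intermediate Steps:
C = 36 (C = 24 - 4*(-3) = 24 + 12 = 36)
j(W, d) = -4 + W
q(a, p) = (-6 + a)*(2 + a*p) (q(a, p) = (a - 1*6)*((a + 0)*(p + 0) + (-4 + 6)) = (a - 6)*(a*p + 2) = (-6 + a)*(2 + a*p))
q(-11, C)*230 = (-12 + 2*(-11) + 36*(-11)² - 6*(-11)*36)*230 = (-12 - 22 + 36*121 + 2376)*230 = (-12 - 22 + 4356 + 2376)*230 = 6698*230 = 1540540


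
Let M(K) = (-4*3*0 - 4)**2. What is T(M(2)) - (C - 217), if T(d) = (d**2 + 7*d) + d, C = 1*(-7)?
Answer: 608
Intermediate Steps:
C = -7
M(K) = 16 (M(K) = (-12*0 - 4)**2 = (0 - 4)**2 = (-4)**2 = 16)
T(d) = d**2 + 8*d
T(M(2)) - (C - 217) = 16*(8 + 16) - (-7 - 217) = 16*24 - 1*(-224) = 384 + 224 = 608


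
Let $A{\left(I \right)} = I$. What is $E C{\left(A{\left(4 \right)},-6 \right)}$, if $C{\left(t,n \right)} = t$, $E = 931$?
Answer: $3724$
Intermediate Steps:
$E C{\left(A{\left(4 \right)},-6 \right)} = 931 \cdot 4 = 3724$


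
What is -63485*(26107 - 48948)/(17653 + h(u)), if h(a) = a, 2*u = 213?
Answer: 2900121770/35519 ≈ 81650.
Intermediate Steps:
u = 213/2 (u = (1/2)*213 = 213/2 ≈ 106.50)
-63485*(26107 - 48948)/(17653 + h(u)) = -63485*(26107 - 48948)/(17653 + 213/2) = -63485/((35519/2)/(-22841)) = -63485/((35519/2)*(-1/22841)) = -63485/(-35519/45682) = -63485*(-45682/35519) = 2900121770/35519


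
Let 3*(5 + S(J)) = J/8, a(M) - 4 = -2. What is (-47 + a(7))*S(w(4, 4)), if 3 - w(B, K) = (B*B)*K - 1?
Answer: 675/2 ≈ 337.50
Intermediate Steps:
w(B, K) = 4 - K*B² (w(B, K) = 3 - ((B*B)*K - 1) = 3 - (B²*K - 1) = 3 - (K*B² - 1) = 3 - (-1 + K*B²) = 3 + (1 - K*B²) = 4 - K*B²)
a(M) = 2 (a(M) = 4 - 2 = 2)
S(J) = -5 + J/24 (S(J) = -5 + (J/8)/3 = -5 + J/24)
(-47 + a(7))*S(w(4, 4)) = (-47 + 2)*(-5 + (4 - 1*4*4²)/24) = -45*(-5 + (4 - 1*4*16)/24) = -45*(-5 + (4 - 64)/24) = -45*(-5 + (1/24)*(-60)) = -45*(-5 - 5/2) = -45*(-15/2) = 675/2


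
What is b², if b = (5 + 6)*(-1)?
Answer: 121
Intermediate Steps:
b = -11 (b = 11*(-1) = -11)
b² = (-11)² = 121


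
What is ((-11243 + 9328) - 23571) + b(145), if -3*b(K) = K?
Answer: -76603/3 ≈ -25534.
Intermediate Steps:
b(K) = -K/3
((-11243 + 9328) - 23571) + b(145) = ((-11243 + 9328) - 23571) - ⅓*145 = (-1915 - 23571) - 145/3 = -25486 - 145/3 = -76603/3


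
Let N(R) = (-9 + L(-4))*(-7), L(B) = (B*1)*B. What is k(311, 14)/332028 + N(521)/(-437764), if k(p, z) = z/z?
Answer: 1044196/9084369087 ≈ 0.00011494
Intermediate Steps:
k(p, z) = 1
L(B) = B² (L(B) = B*B = B²)
N(R) = -49 (N(R) = (-9 + (-4)²)*(-7) = (-9 + 16)*(-7) = 7*(-7) = -49)
k(311, 14)/332028 + N(521)/(-437764) = 1/332028 - 49/(-437764) = 1*(1/332028) - 49*(-1/437764) = 1/332028 + 49/437764 = 1044196/9084369087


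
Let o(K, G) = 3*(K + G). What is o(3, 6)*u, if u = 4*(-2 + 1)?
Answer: -108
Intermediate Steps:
u = -4 (u = 4*(-1) = -4)
o(K, G) = 3*G + 3*K (o(K, G) = 3*(G + K) = 3*G + 3*K)
o(3, 6)*u = (3*6 + 3*3)*(-4) = (18 + 9)*(-4) = 27*(-4) = -108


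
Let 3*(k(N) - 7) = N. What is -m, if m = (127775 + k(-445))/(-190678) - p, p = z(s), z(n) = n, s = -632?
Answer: -361142587/572034 ≈ -631.33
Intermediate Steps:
p = -632
k(N) = 7 + N/3
m = 361142587/572034 (m = (127775 + (7 + (⅓)*(-445)))/(-190678) - 1*(-632) = (127775 + (7 - 445/3))*(-1/190678) + 632 = (127775 - 424/3)*(-1/190678) + 632 = (382901/3)*(-1/190678) + 632 = -382901/572034 + 632 = 361142587/572034 ≈ 631.33)
-m = -1*361142587/572034 = -361142587/572034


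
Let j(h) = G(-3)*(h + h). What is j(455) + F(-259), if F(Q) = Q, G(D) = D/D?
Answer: 651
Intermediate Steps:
G(D) = 1
j(h) = 2*h (j(h) = 1*(h + h) = 1*(2*h) = 2*h)
j(455) + F(-259) = 2*455 - 259 = 910 - 259 = 651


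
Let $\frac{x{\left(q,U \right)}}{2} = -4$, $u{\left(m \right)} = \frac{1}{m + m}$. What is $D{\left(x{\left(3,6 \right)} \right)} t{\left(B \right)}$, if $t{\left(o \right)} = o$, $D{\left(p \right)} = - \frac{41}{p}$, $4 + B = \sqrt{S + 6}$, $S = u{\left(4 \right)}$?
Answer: $- \frac{41}{2} + \frac{287 \sqrt{2}}{32} \approx -7.8163$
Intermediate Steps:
$u{\left(m \right)} = \frac{1}{2 m}$
$x{\left(q,U \right)} = -8$ ($x{\left(q,U \right)} = 2 \left(-4\right) = -8$)
$S = \frac{1}{8}$ ($S = \frac{1}{2 \cdot 4} = \frac{1}{2} \cdot \frac{1}{4} = \frac{1}{8} \approx 0.125$)
$B = -4 + \frac{7 \sqrt{2}}{4}$ ($B = -4 + \sqrt{\frac{1}{8} + 6} = -4 + \sqrt{\frac{49}{8}} = -4 + \frac{7 \sqrt{2}}{4} \approx -1.5251$)
$D{\left(x{\left(3,6 \right)} \right)} t{\left(B \right)} = - \frac{41}{-8} \left(-4 + \frac{7 \sqrt{2}}{4}\right) = \left(-41\right) \left(- \frac{1}{8}\right) \left(-4 + \frac{7 \sqrt{2}}{4}\right) = \frac{41 \left(-4 + \frac{7 \sqrt{2}}{4}\right)}{8} = - \frac{41}{2} + \frac{287 \sqrt{2}}{32}$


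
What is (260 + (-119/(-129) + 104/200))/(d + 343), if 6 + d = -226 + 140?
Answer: 843152/809475 ≈ 1.0416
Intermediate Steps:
d = -92 (d = -6 + (-226 + 140) = -6 - 86 = -92)
(260 + (-119/(-129) + 104/200))/(d + 343) = (260 + (-119/(-129) + 104/200))/(-92 + 343) = (260 + (-119*(-1/129) + 104*(1/200)))/251 = (260 + (119/129 + 13/25))*(1/251) = (260 + 4652/3225)*(1/251) = (843152/3225)*(1/251) = 843152/809475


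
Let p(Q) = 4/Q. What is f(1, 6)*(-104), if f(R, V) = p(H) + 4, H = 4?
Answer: -520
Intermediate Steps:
f(R, V) = 5 (f(R, V) = 4/4 + 4 = 4*(¼) + 4 = 1 + 4 = 5)
f(1, 6)*(-104) = 5*(-104) = -520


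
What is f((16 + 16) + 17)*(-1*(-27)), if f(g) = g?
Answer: 1323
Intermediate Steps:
f((16 + 16) + 17)*(-1*(-27)) = ((16 + 16) + 17)*(-1*(-27)) = (32 + 17)*27 = 49*27 = 1323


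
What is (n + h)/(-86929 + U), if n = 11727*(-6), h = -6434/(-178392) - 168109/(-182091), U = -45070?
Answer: 126976573960169/238211098284796 ≈ 0.53304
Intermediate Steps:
h = 1731159679/1804643204 (h = -6434*(-1/178392) - 168109*(-1/182091) = 3217/89196 + 168109/182091 = 1731159679/1804643204 ≈ 0.95928)
n = -70362
(n + h)/(-86929 + U) = (-70362 + 1731159679/1804643204)/(-86929 - 45070) = -126976573960169/1804643204/(-131999) = -126976573960169/1804643204*(-1/131999) = 126976573960169/238211098284796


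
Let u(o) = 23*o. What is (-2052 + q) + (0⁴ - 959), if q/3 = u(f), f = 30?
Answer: -941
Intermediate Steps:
q = 2070 (q = 3*(23*30) = 3*690 = 2070)
(-2052 + q) + (0⁴ - 959) = (-2052 + 2070) + (0⁴ - 959) = 18 + (0 - 959) = 18 - 959 = -941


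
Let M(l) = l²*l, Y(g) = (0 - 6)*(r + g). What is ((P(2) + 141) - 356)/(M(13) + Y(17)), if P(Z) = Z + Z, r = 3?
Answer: -211/2077 ≈ -0.10159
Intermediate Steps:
P(Z) = 2*Z
Y(g) = -18 - 6*g (Y(g) = (0 - 6)*(3 + g) = -6*(3 + g) = -18 - 6*g)
M(l) = l³
((P(2) + 141) - 356)/(M(13) + Y(17)) = ((2*2 + 141) - 356)/(13³ + (-18 - 6*17)) = ((4 + 141) - 356)/(2197 + (-18 - 102)) = (145 - 356)/(2197 - 120) = -211/2077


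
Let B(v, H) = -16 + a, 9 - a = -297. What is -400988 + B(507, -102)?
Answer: -400698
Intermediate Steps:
a = 306 (a = 9 - 1*(-297) = 9 + 297 = 306)
B(v, H) = 290 (B(v, H) = -16 + 306 = 290)
-400988 + B(507, -102) = -400988 + 290 = -400698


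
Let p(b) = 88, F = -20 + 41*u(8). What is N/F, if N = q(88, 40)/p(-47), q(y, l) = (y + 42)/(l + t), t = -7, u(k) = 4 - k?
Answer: -65/267168 ≈ -0.00024329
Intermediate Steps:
F = -184 (F = -20 + 41*(4 - 1*8) = -20 + 41*(4 - 8) = -20 + 41*(-4) = -20 - 164 = -184)
q(y, l) = (42 + y)/(-7 + l) (q(y, l) = (y + 42)/(l - 7) = (42 + y)/(-7 + l))
N = 65/1452 (N = ((42 + 88)/(-7 + 40))/88 = (130/33)*(1/88) = 65/1452 ≈ 0.044766)
N/F = (65/1452)/(-184) = (65/1452)*(-1/184) = -65/267168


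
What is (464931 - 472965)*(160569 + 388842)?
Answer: -4413967974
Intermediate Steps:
(464931 - 472965)*(160569 + 388842) = -8034*549411 = -4413967974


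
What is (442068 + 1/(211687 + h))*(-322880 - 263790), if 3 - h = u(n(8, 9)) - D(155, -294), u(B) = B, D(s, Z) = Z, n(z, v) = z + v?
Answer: -7831532569495130/30197 ≈ -2.5935e+11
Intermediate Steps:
n(z, v) = v + z
h = -308 (h = 3 - ((9 + 8) - 1*(-294)) = 3 - (17 + 294) = 3 - 1*311 = 3 - 311 = -308)
(442068 + 1/(211687 + h))*(-322880 - 263790) = (442068 + 1/(211687 - 308))*(-322880 - 263790) = (442068 + 1/211379)*(-586670) = (93443891773/211379)*(-586670) = -7831532569495130/30197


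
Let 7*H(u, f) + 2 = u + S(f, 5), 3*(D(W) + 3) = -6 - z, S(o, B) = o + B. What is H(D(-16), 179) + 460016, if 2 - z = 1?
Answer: 9660866/21 ≈ 4.6004e+5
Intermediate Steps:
z = 1 (z = 2 - 1*1 = 2 - 1 = 1)
S(o, B) = B + o
D(W) = -16/3 (D(W) = -3 + (-6 - 1*1)/3 = -3 + (-6 - 1)/3 = -3 + (1/3)*(-7) = -3 - 7/3 = -16/3)
H(u, f) = 3/7 + f/7 + u/7 (H(u, f) = -2/7 + (u + (5 + f))/7 = -2/7 + (5 + f + u)/7 = -2/7 + (5/7 + f/7 + u/7) = 3/7 + f/7 + u/7)
H(D(-16), 179) + 460016 = (3/7 + (1/7)*179 + (1/7)*(-16/3)) + 460016 = (3/7 + 179/7 - 16/21) + 460016 = 530/21 + 460016 = 9660866/21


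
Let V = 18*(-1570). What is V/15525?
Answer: -628/345 ≈ -1.8203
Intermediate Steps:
V = -28260
V/15525 = -28260/15525 = -28260*1/15525 = -628/345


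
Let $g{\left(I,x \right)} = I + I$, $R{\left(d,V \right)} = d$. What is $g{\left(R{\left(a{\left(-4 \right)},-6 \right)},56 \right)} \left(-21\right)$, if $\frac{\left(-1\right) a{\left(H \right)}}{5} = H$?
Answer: $-840$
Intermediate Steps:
$a{\left(H \right)} = - 5 H$
$g{\left(I,x \right)} = 2 I$
$g{\left(R{\left(a{\left(-4 \right)},-6 \right)},56 \right)} \left(-21\right) = 2 \left(\left(-5\right) \left(-4\right)\right) \left(-21\right) = 2 \cdot 20 \left(-21\right) = 40 \left(-21\right) = -840$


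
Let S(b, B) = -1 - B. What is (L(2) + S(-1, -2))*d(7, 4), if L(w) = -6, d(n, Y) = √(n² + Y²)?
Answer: -5*√65 ≈ -40.311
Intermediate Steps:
d(n, Y) = √(Y² + n²)
(L(2) + S(-1, -2))*d(7, 4) = (-6 + (-1 - 1*(-2)))*√(4² + 7²) = (-6 + (-1 + 2))*√(16 + 49) = (-6 + 1)*√65 = -5*√65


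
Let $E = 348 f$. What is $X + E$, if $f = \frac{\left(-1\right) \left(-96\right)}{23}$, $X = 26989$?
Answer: $\frac{654155}{23} \approx 28442.0$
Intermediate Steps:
$f = \frac{96}{23}$ ($f = 96 \cdot \frac{1}{23} = \frac{96}{23} \approx 4.1739$)
$E = \frac{33408}{23}$ ($E = 348 \cdot \frac{96}{23} = \frac{33408}{23} \approx 1452.5$)
$X + E = 26989 + \frac{33408}{23} = \frac{654155}{23}$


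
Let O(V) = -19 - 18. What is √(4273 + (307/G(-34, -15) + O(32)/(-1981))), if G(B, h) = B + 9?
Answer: √418016917423/9905 ≈ 65.274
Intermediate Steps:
G(B, h) = 9 + B
O(V) = -37
√(4273 + (307/G(-34, -15) + O(32)/(-1981))) = √(4273 + (307/(9 - 34) - 37/(-1981))) = √(4273 + (307/(-25) - 37*(-1/1981))) = √(4273 + (307*(-1/25) + 37/1981)) = √(4273 + (-307/25 + 37/1981)) = √(4273 - 607242/49525) = √(211013083/49525) = √418016917423/9905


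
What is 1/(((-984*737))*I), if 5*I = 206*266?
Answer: -5/39738497568 ≈ -1.2582e-10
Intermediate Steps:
I = 54796/5 (I = (206*266)/5 = (⅕)*54796 = 54796/5 ≈ 10959.)
1/(((-984*737))*I) = 1/(((-984*737))*(54796/5)) = (5/54796)/(-725208) = -1/725208*5/54796 = -5/39738497568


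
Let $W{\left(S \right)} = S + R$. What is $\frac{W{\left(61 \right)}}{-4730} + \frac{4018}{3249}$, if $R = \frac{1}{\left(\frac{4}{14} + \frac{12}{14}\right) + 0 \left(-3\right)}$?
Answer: $\frac{2735143}{2235312} \approx 1.2236$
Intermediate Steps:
$R = \frac{7}{8}$ ($R = \frac{1}{\left(4 \cdot \frac{1}{14} + 12 \cdot \frac{1}{14}\right) + 0} = \frac{1}{\left(\frac{2}{7} + \frac{6}{7}\right) + 0} = \frac{1}{\frac{8}{7} + 0} = \frac{1}{\frac{8}{7}} = \frac{7}{8} \approx 0.875$)
$W{\left(S \right)} = \frac{7}{8} + S$ ($W{\left(S \right)} = S + \frac{7}{8} = \frac{7}{8} + S$)
$\frac{W{\left(61 \right)}}{-4730} + \frac{4018}{3249} = \frac{\frac{7}{8} + 61}{-4730} + \frac{4018}{3249} = \frac{495}{8} \left(- \frac{1}{4730}\right) + 4018 \cdot \frac{1}{3249} = - \frac{9}{688} + \frac{4018}{3249} = \frac{2735143}{2235312}$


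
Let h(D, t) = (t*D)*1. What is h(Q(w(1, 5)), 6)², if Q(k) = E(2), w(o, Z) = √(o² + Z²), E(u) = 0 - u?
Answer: 144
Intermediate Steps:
E(u) = -u
w(o, Z) = √(Z² + o²)
Q(k) = -2 (Q(k) = -1*2 = -2)
h(D, t) = D*t (h(D, t) = (D*t)*1 = D*t)
h(Q(w(1, 5)), 6)² = (-2*6)² = (-12)² = 144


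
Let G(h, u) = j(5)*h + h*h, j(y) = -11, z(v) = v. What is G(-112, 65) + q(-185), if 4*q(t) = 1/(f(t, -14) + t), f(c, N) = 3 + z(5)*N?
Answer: 13886207/1008 ≈ 13776.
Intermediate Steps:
f(c, N) = 3 + 5*N
G(h, u) = h**2 - 11*h (G(h, u) = -11*h + h*h = -11*h + h**2 = h**2 - 11*h)
q(t) = 1/(4*(-67 + t)) (q(t) = 1/(4*((3 + 5*(-14)) + t)) = 1/(4*((3 - 70) + t)) = 1/(4*(-67 + t)))
G(-112, 65) + q(-185) = -112*(-11 - 112) + 1/(4*(-67 - 185)) = -112*(-123) + (1/4)/(-252) = 13776 + (1/4)*(-1/252) = 13776 - 1/1008 = 13886207/1008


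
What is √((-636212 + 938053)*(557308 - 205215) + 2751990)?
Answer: √106278855203 ≈ 3.2600e+5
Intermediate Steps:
√((-636212 + 938053)*(557308 - 205215) + 2751990) = √(301841*352093 + 2751990) = √(106276103213 + 2751990) = √106278855203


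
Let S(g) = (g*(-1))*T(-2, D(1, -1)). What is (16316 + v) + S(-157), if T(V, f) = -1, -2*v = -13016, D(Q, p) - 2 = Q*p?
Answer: 22667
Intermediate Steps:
D(Q, p) = 2 + Q*p
v = 6508 (v = -½*(-13016) = 6508)
S(g) = g (S(g) = (g*(-1))*(-1) = -g*(-1) = g)
(16316 + v) + S(-157) = (16316 + 6508) - 157 = 22824 - 157 = 22667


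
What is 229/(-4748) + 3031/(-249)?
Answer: -14448209/1182252 ≈ -12.221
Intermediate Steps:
229/(-4748) + 3031/(-249) = 229*(-1/4748) + 3031*(-1/249) = -229/4748 - 3031/249 = -14448209/1182252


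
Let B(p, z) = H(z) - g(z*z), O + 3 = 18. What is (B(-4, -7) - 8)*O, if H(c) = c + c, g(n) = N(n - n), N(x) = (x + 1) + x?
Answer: -345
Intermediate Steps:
O = 15 (O = -3 + 18 = 15)
N(x) = 1 + 2*x (N(x) = (1 + x) + x = 1 + 2*x)
g(n) = 1 (g(n) = 1 + 2*(n - n) = 1 + 2*0 = 1 + 0 = 1)
H(c) = 2*c
B(p, z) = -1 + 2*z (B(p, z) = 2*z - 1*1 = 2*z - 1 = -1 + 2*z)
(B(-4, -7) - 8)*O = ((-1 + 2*(-7)) - 8)*15 = ((-1 - 14) - 8)*15 = (-15 - 8)*15 = -23*15 = -345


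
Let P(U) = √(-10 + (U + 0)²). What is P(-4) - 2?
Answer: -2 + √6 ≈ 0.44949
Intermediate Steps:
P(U) = √(-10 + U²)
P(-4) - 2 = √(-10 + (-4)²) - 2 = √(-10 + 16) - 2 = √6 - 2 = -2 + √6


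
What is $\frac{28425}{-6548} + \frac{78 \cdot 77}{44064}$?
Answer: $- \frac{50549663}{12022128} \approx -4.2047$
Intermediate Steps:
$\frac{28425}{-6548} + \frac{78 \cdot 77}{44064} = 28425 \left(- \frac{1}{6548}\right) + 6006 \cdot \frac{1}{44064} = - \frac{28425}{6548} + \frac{1001}{7344} = - \frac{50549663}{12022128}$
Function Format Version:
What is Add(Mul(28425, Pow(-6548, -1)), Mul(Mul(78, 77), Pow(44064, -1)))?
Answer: Rational(-50549663, 12022128) ≈ -4.2047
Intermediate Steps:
Add(Mul(28425, Pow(-6548, -1)), Mul(Mul(78, 77), Pow(44064, -1))) = Add(Mul(28425, Rational(-1, 6548)), Mul(6006, Rational(1, 44064))) = Add(Rational(-28425, 6548), Rational(1001, 7344)) = Rational(-50549663, 12022128)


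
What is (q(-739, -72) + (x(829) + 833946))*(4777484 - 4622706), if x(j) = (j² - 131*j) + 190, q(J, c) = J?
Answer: 218552572342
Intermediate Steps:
x(j) = 190 + j² - 131*j
(q(-739, -72) + (x(829) + 833946))*(4777484 - 4622706) = (-739 + ((190 + 829² - 131*829) + 833946))*(4777484 - 4622706) = (-739 + ((190 + 687241 - 108599) + 833946))*154778 = (-739 + (578832 + 833946))*154778 = (-739 + 1412778)*154778 = 1412039*154778 = 218552572342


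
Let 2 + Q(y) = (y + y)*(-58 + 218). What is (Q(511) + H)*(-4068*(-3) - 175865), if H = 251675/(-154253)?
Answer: -4128003462317519/154253 ≈ -2.6761e+10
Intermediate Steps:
Q(y) = -2 + 320*y (Q(y) = -2 + (y + y)*(-58 + 218) = -2 + (2*y)*160 = -2 + 320*y)
H = -251675/154253 (H = 251675*(-1/154253) = -251675/154253 ≈ -1.6316)
(Q(511) + H)*(-4068*(-3) - 175865) = ((-2 + 320*511) - 251675/154253)*(-4068*(-3) - 175865) = ((-2 + 163520) - 251675/154253)*(12204 - 175865) = (163518 - 251675/154253)*(-163661) = (25222890379/154253)*(-163661) = -4128003462317519/154253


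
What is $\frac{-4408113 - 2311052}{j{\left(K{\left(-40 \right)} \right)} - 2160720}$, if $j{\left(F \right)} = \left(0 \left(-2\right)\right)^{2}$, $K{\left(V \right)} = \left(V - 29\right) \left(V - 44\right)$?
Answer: $\frac{1343833}{432144} \approx 3.1097$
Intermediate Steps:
$K{\left(V \right)} = \left(-44 + V\right) \left(-29 + V\right)$ ($K{\left(V \right)} = \left(-29 + V\right) \left(V - 44\right) = \left(-29 + V\right) \left(-44 + V\right) = \left(-44 + V\right) \left(-29 + V\right)$)
$j{\left(F \right)} = 0$ ($j{\left(F \right)} = 0^{2} = 0$)
$\frac{-4408113 - 2311052}{j{\left(K{\left(-40 \right)} \right)} - 2160720} = \frac{-4408113 - 2311052}{0 - 2160720} = - \frac{6719165}{-2160720} = \left(-6719165\right) \left(- \frac{1}{2160720}\right) = \frac{1343833}{432144}$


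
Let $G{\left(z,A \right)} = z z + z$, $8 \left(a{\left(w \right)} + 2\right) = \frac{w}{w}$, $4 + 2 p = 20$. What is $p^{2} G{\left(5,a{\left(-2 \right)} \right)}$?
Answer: $1920$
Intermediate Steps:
$p = 8$ ($p = -2 + \frac{1}{2} \cdot 20 = -2 + 10 = 8$)
$a{\left(w \right)} = - \frac{15}{8}$ ($a{\left(w \right)} = -2 + \frac{w \frac{1}{w}}{8} = -2 + \frac{1}{8} \cdot 1 = -2 + \frac{1}{8} = - \frac{15}{8}$)
$G{\left(z,A \right)} = z + z^{2}$ ($G{\left(z,A \right)} = z^{2} + z = z + z^{2}$)
$p^{2} G{\left(5,a{\left(-2 \right)} \right)} = 8^{2} \cdot 5 \left(1 + 5\right) = 64 \cdot 5 \cdot 6 = 64 \cdot 30 = 1920$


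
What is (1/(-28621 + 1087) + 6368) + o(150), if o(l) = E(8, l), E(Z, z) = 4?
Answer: 175446647/27534 ≈ 6372.0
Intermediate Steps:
o(l) = 4
(1/(-28621 + 1087) + 6368) + o(150) = (1/(-28621 + 1087) + 6368) + 4 = (1/(-27534) + 6368) + 4 = (-1/27534 + 6368) + 4 = 175336511/27534 + 4 = 175446647/27534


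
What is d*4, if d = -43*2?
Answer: -344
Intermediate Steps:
d = -86
d*4 = -86*4 = -344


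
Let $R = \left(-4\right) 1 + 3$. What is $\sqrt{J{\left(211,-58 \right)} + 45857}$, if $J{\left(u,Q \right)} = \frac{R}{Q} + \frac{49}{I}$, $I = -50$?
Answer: $\frac{\sqrt{964123183}}{145} \approx 214.14$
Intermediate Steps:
$R = -1$ ($R = -4 + 3 = -1$)
$J{\left(u,Q \right)} = - \frac{49}{50} - \frac{1}{Q}$ ($J{\left(u,Q \right)} = - \frac{1}{Q} + \frac{49}{-50} = - \frac{1}{Q} + 49 \left(- \frac{1}{50}\right) = - \frac{1}{Q} - \frac{49}{50} = - \frac{49}{50} - \frac{1}{Q}$)
$\sqrt{J{\left(211,-58 \right)} + 45857} = \sqrt{\left(- \frac{49}{50} - \frac{1}{-58}\right) + 45857} = \sqrt{\left(- \frac{49}{50} - - \frac{1}{58}\right) + 45857} = \sqrt{\left(- \frac{49}{50} + \frac{1}{58}\right) + 45857} = \sqrt{- \frac{698}{725} + 45857} = \sqrt{\frac{33245627}{725}} = \frac{\sqrt{964123183}}{145}$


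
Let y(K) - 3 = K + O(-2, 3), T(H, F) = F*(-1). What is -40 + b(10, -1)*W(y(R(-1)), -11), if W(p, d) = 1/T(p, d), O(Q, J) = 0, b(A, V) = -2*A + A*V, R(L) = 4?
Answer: -470/11 ≈ -42.727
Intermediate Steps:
T(H, F) = -F
y(K) = 3 + K (y(K) = 3 + (K + 0) = 3 + K)
W(p, d) = -1/d (W(p, d) = 1/(-d) = -1/d)
-40 + b(10, -1)*W(y(R(-1)), -11) = -40 + (10*(-2 - 1))*(-1/(-11)) = -40 + (10*(-3))*(-1*(-1/11)) = -40 - 30*1/11 = -40 - 30/11 = -470/11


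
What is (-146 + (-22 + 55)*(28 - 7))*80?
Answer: 43760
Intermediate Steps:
(-146 + (-22 + 55)*(28 - 7))*80 = (-146 + 33*21)*80 = (-146 + 693)*80 = 547*80 = 43760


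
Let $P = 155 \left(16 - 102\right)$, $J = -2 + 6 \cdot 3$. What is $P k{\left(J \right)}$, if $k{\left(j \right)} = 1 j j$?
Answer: $-3412480$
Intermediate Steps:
$J = 16$ ($J = -2 + 18 = 16$)
$k{\left(j \right)} = j^{2}$ ($k{\left(j \right)} = j j = j^{2}$)
$P = -13330$ ($P = 155 \left(-86\right) = -13330$)
$P k{\left(J \right)} = - 13330 \cdot 16^{2} = \left(-13330\right) 256 = -3412480$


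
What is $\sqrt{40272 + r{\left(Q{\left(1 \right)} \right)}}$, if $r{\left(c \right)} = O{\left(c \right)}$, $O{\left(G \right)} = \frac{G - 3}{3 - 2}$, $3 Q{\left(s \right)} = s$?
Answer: $\frac{2 \sqrt{90606}}{3} \approx 200.67$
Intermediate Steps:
$Q{\left(s \right)} = \frac{s}{3}$
$O{\left(G \right)} = -3 + G$ ($O{\left(G \right)} = \frac{-3 + G}{1} = \left(-3 + G\right) 1 = -3 + G$)
$r{\left(c \right)} = -3 + c$
$\sqrt{40272 + r{\left(Q{\left(1 \right)} \right)}} = \sqrt{40272 + \left(-3 + \frac{1}{3} \cdot 1\right)} = \sqrt{40272 + \left(-3 + \frac{1}{3}\right)} = \sqrt{40272 - \frac{8}{3}} = \sqrt{\frac{120808}{3}} = \frac{2 \sqrt{90606}}{3}$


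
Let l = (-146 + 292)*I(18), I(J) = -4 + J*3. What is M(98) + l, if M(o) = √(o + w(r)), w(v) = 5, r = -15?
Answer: 7300 + √103 ≈ 7310.1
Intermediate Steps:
I(J) = -4 + 3*J
l = 7300 (l = (-146 + 292)*(-4 + 3*18) = 146*(-4 + 54) = 146*50 = 7300)
M(o) = √(5 + o) (M(o) = √(o + 5) = √(5 + o))
M(98) + l = √(5 + 98) + 7300 = √103 + 7300 = 7300 + √103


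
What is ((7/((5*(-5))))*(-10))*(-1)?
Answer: -14/5 ≈ -2.8000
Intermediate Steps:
((7/((5*(-5))))*(-10))*(-1) = ((7/(-25))*(-10))*(-1) = ((7*(-1/25))*(-10))*(-1) = -7/25*(-10)*(-1) = (14/5)*(-1) = -14/5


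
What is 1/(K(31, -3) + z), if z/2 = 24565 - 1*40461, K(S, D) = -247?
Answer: -1/32039 ≈ -3.1212e-5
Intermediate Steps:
z = -31792 (z = 2*(24565 - 1*40461) = 2*(24565 - 40461) = 2*(-15896) = -31792)
1/(K(31, -3) + z) = 1/(-247 - 31792) = 1/(-32039) = -1/32039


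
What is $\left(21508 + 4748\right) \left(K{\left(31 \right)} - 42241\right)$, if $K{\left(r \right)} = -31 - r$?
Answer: $-1110707568$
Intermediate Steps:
$\left(21508 + 4748\right) \left(K{\left(31 \right)} - 42241\right) = \left(21508 + 4748\right) \left(\left(-31 - 31\right) - 42241\right) = 26256 \left(\left(-31 - 31\right) - 42241\right) = 26256 \left(-62 - 42241\right) = 26256 \left(-42303\right) = -1110707568$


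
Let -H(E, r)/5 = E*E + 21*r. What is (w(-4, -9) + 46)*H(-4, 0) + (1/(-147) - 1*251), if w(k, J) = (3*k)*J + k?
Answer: -1800898/147 ≈ -12251.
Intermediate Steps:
w(k, J) = k + 3*J*k (w(k, J) = 3*J*k + k = k + 3*J*k)
H(E, r) = -105*r - 5*E² (H(E, r) = -5*(E*E + 21*r) = -5*(E² + 21*r) = -105*r - 5*E²)
(w(-4, -9) + 46)*H(-4, 0) + (1/(-147) - 1*251) = (-4*(1 + 3*(-9)) + 46)*(-105*0 - 5*(-4)²) + (1/(-147) - 1*251) = (-4*(1 - 27) + 46)*(0 - 5*16) + (-1/147 - 251) = (-4*(-26) + 46)*(0 - 80) - 36898/147 = (104 + 46)*(-80) - 36898/147 = 150*(-80) - 36898/147 = -12000 - 36898/147 = -1800898/147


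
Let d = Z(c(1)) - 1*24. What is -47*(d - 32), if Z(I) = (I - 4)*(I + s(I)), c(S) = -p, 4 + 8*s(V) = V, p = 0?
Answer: 2538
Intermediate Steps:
s(V) = -½ + V/8
c(S) = 0 (c(S) = -1*0 = 0)
Z(I) = (-4 + I)*(-½ + 9*I/8) (Z(I) = (I - 4)*(I + (-½ + I/8)) = (-4 + I)*(-½ + 9*I/8))
d = -22 (d = (2 - 5*0 + (9/8)*0²) - 1*24 = (2 + 0 + (9/8)*0) - 24 = (2 + 0 + 0) - 24 = 2 - 24 = -22)
-47*(d - 32) = -47*(-22 - 32) = -47*(-54) = 2538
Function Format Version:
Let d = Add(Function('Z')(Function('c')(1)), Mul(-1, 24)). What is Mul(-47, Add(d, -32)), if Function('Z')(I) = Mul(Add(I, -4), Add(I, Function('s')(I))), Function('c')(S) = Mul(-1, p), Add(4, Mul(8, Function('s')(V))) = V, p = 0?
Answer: 2538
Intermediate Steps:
Function('s')(V) = Add(Rational(-1, 2), Mul(Rational(1, 8), V))
Function('c')(S) = 0 (Function('c')(S) = Mul(-1, 0) = 0)
Function('Z')(I) = Mul(Add(-4, I), Add(Rational(-1, 2), Mul(Rational(9, 8), I))) (Function('Z')(I) = Mul(Add(I, -4), Add(I, Add(Rational(-1, 2), Mul(Rational(1, 8), I)))) = Mul(Add(-4, I), Add(Rational(-1, 2), Mul(Rational(9, 8), I))))
d = -22 (d = Add(Add(2, Mul(-5, 0), Mul(Rational(9, 8), Pow(0, 2))), Mul(-1, 24)) = Add(Add(2, 0, Mul(Rational(9, 8), 0)), -24) = Add(Add(2, 0, 0), -24) = Add(2, -24) = -22)
Mul(-47, Add(d, -32)) = Mul(-47, Add(-22, -32)) = Mul(-47, -54) = 2538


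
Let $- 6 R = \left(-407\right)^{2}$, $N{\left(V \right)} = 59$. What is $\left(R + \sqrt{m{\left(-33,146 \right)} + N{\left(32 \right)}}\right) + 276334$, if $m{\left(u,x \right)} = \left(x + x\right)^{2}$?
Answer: $\frac{1492355}{6} + \sqrt{85323} \approx 2.4902 \cdot 10^{5}$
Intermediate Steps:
$m{\left(u,x \right)} = 4 x^{2}$ ($m{\left(u,x \right)} = \left(2 x\right)^{2} = 4 x^{2}$)
$R = - \frac{165649}{6}$ ($R = - \frac{\left(-407\right)^{2}}{6} = \left(- \frac{1}{6}\right) 165649 = - \frac{165649}{6} \approx -27608.0$)
$\left(R + \sqrt{m{\left(-33,146 \right)} + N{\left(32 \right)}}\right) + 276334 = \left(- \frac{165649}{6} + \sqrt{4 \cdot 146^{2} + 59}\right) + 276334 = \left(- \frac{165649}{6} + \sqrt{4 \cdot 21316 + 59}\right) + 276334 = \left(- \frac{165649}{6} + \sqrt{85264 + 59}\right) + 276334 = \left(- \frac{165649}{6} + \sqrt{85323}\right) + 276334 = \frac{1492355}{6} + \sqrt{85323}$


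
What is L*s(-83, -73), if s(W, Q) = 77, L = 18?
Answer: 1386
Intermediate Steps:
L*s(-83, -73) = 18*77 = 1386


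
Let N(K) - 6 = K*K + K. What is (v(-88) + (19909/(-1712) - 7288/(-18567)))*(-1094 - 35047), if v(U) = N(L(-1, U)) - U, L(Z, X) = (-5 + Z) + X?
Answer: -3379305695094259/10595568 ≈ -3.1894e+8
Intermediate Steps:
L(Z, X) = -5 + X + Z
N(K) = 6 + K + K**2 (N(K) = 6 + (K*K + K) = 6 + (K**2 + K) = 6 + (K + K**2) = 6 + K + K**2)
v(U) = (-6 + U)**2 (v(U) = (6 + (-5 + U - 1) + (-5 + U - 1)**2) - U = (6 + (-6 + U) + (-6 + U)**2) - U = (U + (-6 + U)**2) - U = (-6 + U)**2)
(v(-88) + (19909/(-1712) - 7288/(-18567)))*(-1094 - 35047) = ((-6 - 88)**2 + (19909/(-1712) - 7288/(-18567)))*(-1094 - 35047) = ((-94)**2 + (19909*(-1/1712) - 7288*(-1/18567)))*(-36141) = (8836 + (-19909/1712 + 7288/18567))*(-36141) = (8836 - 357173347/31786704)*(-36141) = (280510143197/31786704)*(-36141) = -3379305695094259/10595568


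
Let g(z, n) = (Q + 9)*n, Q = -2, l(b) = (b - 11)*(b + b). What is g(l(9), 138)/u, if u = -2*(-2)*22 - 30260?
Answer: -483/15086 ≈ -0.032016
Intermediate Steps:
l(b) = 2*b*(-11 + b) (l(b) = (-11 + b)*(2*b) = 2*b*(-11 + b))
g(z, n) = 7*n (g(z, n) = (-2 + 9)*n = 7*n)
u = -30172 (u = 4*22 - 30260 = 88 - 30260 = -30172)
g(l(9), 138)/u = (7*138)/(-30172) = 966*(-1/30172) = -483/15086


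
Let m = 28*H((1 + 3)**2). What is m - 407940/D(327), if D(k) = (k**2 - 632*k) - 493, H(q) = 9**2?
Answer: 56931261/25057 ≈ 2272.1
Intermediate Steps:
H(q) = 81
D(k) = -493 + k**2 - 632*k
m = 2268 (m = 28*81 = 2268)
m - 407940/D(327) = 2268 - 407940/(-493 + 327**2 - 632*327) = 2268 - 407940/(-493 + 106929 - 206664) = 2268 - 407940/(-100228) = 2268 - 407940*(-1)/100228 = 2268 - 1*(-101985/25057) = 2268 + 101985/25057 = 56931261/25057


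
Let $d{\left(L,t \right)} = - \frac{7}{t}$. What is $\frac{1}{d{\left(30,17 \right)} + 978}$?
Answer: $\frac{17}{16619} \approx 0.0010229$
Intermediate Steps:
$\frac{1}{d{\left(30,17 \right)} + 978} = \frac{1}{- \frac{7}{17} + 978} = \frac{1}{\frac{16619}{17}} = \frac{17}{16619}$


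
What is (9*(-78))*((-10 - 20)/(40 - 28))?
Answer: 1755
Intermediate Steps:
(9*(-78))*((-10 - 20)/(40 - 28)) = -(-21060)/12 = -702*(-5/2) = 1755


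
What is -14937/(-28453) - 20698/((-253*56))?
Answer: 400273805/201561052 ≈ 1.9859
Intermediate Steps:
-14937/(-28453) - 20698/((-253*56)) = -14937*(-1/28453) - 20698/(-14168) = 14937/28453 - 20698*(-1/14168) = 14937/28453 + 10349/7084 = 400273805/201561052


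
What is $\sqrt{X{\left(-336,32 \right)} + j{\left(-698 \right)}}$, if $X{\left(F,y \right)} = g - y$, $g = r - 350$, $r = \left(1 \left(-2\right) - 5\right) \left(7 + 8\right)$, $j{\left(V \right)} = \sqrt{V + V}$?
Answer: $\sqrt{-487 + 2 i \sqrt{349}} \approx 0.84592 + 22.084 i$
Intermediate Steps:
$j{\left(V \right)} = \sqrt{2} \sqrt{V}$ ($j{\left(V \right)} = \sqrt{2 V} = \sqrt{2} \sqrt{V}$)
$r = -105$ ($r = \left(-2 - 5\right) 15 = \left(-7\right) 15 = -105$)
$g = -455$ ($g = -105 - 350 = -455$)
$X{\left(F,y \right)} = -455 - y$
$\sqrt{X{\left(-336,32 \right)} + j{\left(-698 \right)}} = \sqrt{\left(-455 - 32\right) + \sqrt{2} \sqrt{-698}} = \sqrt{\left(-455 - 32\right) + \sqrt{2} i \sqrt{698}} = \sqrt{-487 + 2 i \sqrt{349}}$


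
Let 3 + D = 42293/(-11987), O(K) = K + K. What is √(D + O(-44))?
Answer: I*√13582589570/11987 ≈ 9.7226*I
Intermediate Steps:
O(K) = 2*K
D = -78254/11987 (D = -3 + 42293/(-11987) = -3 + 42293*(-1/11987) = -3 - 42293/11987 = -78254/11987 ≈ -6.5282)
√(D + O(-44)) = √(-78254/11987 + 2*(-44)) = √(-78254/11987 - 88) = √(-1133110/11987) = I*√13582589570/11987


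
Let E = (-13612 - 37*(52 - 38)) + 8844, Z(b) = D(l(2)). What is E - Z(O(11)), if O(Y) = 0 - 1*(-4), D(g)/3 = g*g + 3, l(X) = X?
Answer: -5307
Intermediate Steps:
D(g) = 9 + 3*g**2 (D(g) = 3*(g*g + 3) = 3*(g**2 + 3) = 3*(3 + g**2) = 9 + 3*g**2)
O(Y) = 4 (O(Y) = 0 + 4 = 4)
Z(b) = 21 (Z(b) = 9 + 3*2**2 = 9 + 3*4 = 9 + 12 = 21)
E = -5286 (E = (-13612 - 37*14) + 8844 = (-13612 - 518) + 8844 = -14130 + 8844 = -5286)
E - Z(O(11)) = -5286 - 1*21 = -5286 - 21 = -5307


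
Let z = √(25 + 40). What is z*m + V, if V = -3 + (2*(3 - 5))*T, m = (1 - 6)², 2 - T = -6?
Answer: -35 + 25*√65 ≈ 166.56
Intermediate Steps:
T = 8 (T = 2 - 1*(-6) = 2 + 6 = 8)
m = 25 (m = (-5)² = 25)
z = √65 ≈ 8.0623
V = -35 (V = -3 + (2*(3 - 5))*8 = -3 + (2*(-2))*8 = -3 - 4*8 = -3 - 32 = -35)
z*m + V = √65*25 - 35 = 25*√65 - 35 = -35 + 25*√65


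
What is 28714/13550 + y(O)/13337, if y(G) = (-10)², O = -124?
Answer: 192156809/90358175 ≈ 2.1266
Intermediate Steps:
y(G) = 100
28714/13550 + y(O)/13337 = 28714/13550 + 100/13337 = 28714*(1/13550) + 100*(1/13337) = 14357/6775 + 100/13337 = 192156809/90358175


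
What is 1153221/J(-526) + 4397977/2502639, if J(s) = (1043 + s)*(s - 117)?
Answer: -1424071958132/831954785409 ≈ -1.7117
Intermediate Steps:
J(s) = (-117 + s)*(1043 + s) (J(s) = (1043 + s)*(-117 + s) = (-117 + s)*(1043 + s))
1153221/J(-526) + 4397977/2502639 = 1153221/(-122031 + (-526)² + 926*(-526)) + 4397977/2502639 = 1153221/(-122031 + 276676 - 487076) + 4397977*(1/2502639) = 1153221/(-332431) + 4397977/2502639 = 1153221*(-1/332431) + 4397977/2502639 = -1153221/332431 + 4397977/2502639 = -1424071958132/831954785409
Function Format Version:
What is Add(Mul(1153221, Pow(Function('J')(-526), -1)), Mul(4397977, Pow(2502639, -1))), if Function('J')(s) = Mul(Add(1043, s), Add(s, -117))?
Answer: Rational(-1424071958132, 831954785409) ≈ -1.7117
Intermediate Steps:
Function('J')(s) = Mul(Add(-117, s), Add(1043, s)) (Function('J')(s) = Mul(Add(1043, s), Add(-117, s)) = Mul(Add(-117, s), Add(1043, s)))
Add(Mul(1153221, Pow(Function('J')(-526), -1)), Mul(4397977, Pow(2502639, -1))) = Add(Mul(1153221, Pow(Add(-122031, Pow(-526, 2), Mul(926, -526)), -1)), Mul(4397977, Pow(2502639, -1))) = Add(Mul(1153221, Pow(Add(-122031, 276676, -487076), -1)), Mul(4397977, Rational(1, 2502639))) = Add(Mul(1153221, Pow(-332431, -1)), Rational(4397977, 2502639)) = Add(Mul(1153221, Rational(-1, 332431)), Rational(4397977, 2502639)) = Add(Rational(-1153221, 332431), Rational(4397977, 2502639)) = Rational(-1424071958132, 831954785409)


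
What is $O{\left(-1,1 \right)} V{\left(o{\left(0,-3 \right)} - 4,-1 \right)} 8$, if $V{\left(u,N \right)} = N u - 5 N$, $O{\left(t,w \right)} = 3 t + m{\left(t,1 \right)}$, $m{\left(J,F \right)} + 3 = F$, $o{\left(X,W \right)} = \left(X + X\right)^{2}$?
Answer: $-360$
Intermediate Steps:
$o{\left(X,W \right)} = 4 X^{2}$ ($o{\left(X,W \right)} = \left(2 X\right)^{2} = 4 X^{2}$)
$m{\left(J,F \right)} = -3 + F$
$O{\left(t,w \right)} = -2 + 3 t$ ($O{\left(t,w \right)} = 3 t + \left(-3 + 1\right) = 3 t - 2 = -2 + 3 t$)
$V{\left(u,N \right)} = - 5 N + N u$
$O{\left(-1,1 \right)} V{\left(o{\left(0,-3 \right)} - 4,-1 \right)} 8 = \left(-2 + 3 \left(-1\right)\right) \left(- (-5 + \left(4 \cdot 0^{2} - 4\right))\right) 8 = \left(-2 - 3\right) \left(- (-5 + \left(4 \cdot 0 - 4\right))\right) 8 = - 5 \left(- (-5 + \left(0 - 4\right))\right) 8 = - 5 \left(- (-5 - 4)\right) 8 = - 5 \left(\left(-1\right) \left(-9\right)\right) 8 = \left(-5\right) 9 \cdot 8 = \left(-45\right) 8 = -360$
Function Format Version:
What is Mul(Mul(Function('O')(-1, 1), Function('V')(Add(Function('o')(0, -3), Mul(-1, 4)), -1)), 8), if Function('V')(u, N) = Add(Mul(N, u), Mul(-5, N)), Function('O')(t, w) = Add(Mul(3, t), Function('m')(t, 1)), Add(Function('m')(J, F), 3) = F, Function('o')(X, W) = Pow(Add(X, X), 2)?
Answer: -360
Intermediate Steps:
Function('o')(X, W) = Mul(4, Pow(X, 2)) (Function('o')(X, W) = Pow(Mul(2, X), 2) = Mul(4, Pow(X, 2)))
Function('m')(J, F) = Add(-3, F)
Function('O')(t, w) = Add(-2, Mul(3, t)) (Function('O')(t, w) = Add(Mul(3, t), Add(-3, 1)) = Add(Mul(3, t), -2) = Add(-2, Mul(3, t)))
Function('V')(u, N) = Add(Mul(-5, N), Mul(N, u))
Mul(Mul(Function('O')(-1, 1), Function('V')(Add(Function('o')(0, -3), Mul(-1, 4)), -1)), 8) = Mul(Mul(Add(-2, Mul(3, -1)), Mul(-1, Add(-5, Add(Mul(4, Pow(0, 2)), Mul(-1, 4))))), 8) = Mul(Mul(Add(-2, -3), Mul(-1, Add(-5, Add(Mul(4, 0), -4)))), 8) = Mul(Mul(-5, Mul(-1, Add(-5, Add(0, -4)))), 8) = Mul(Mul(-5, Mul(-1, Add(-5, -4))), 8) = Mul(Mul(-5, Mul(-1, -9)), 8) = Mul(Mul(-5, 9), 8) = Mul(-45, 8) = -360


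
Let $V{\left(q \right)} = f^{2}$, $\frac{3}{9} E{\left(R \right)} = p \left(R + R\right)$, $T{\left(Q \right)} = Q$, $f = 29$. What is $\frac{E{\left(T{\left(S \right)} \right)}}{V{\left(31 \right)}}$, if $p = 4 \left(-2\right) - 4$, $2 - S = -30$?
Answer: $- \frac{2304}{841} \approx -2.7396$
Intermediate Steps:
$S = 32$ ($S = 2 - -30 = 2 + 30 = 32$)
$p = -12$ ($p = -8 - 4 = -12$)
$E{\left(R \right)} = - 72 R$ ($E{\left(R \right)} = 3 \left(- 12 \left(R + R\right)\right) = 3 \left(- 12 \cdot 2 R\right) = 3 \left(- 24 R\right) = - 72 R$)
$V{\left(q \right)} = 841$ ($V{\left(q \right)} = 29^{2} = 841$)
$\frac{E{\left(T{\left(S \right)} \right)}}{V{\left(31 \right)}} = \frac{\left(-72\right) 32}{841} = \left(-2304\right) \frac{1}{841} = - \frac{2304}{841}$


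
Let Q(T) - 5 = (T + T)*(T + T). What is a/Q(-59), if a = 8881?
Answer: 8881/13929 ≈ 0.63759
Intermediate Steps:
Q(T) = 5 + 4*T² (Q(T) = 5 + (T + T)*(T + T) = 5 + (2*T)*(2*T) = 5 + 4*T²)
a/Q(-59) = 8881/(5 + 4*(-59)²) = 8881/(5 + 4*3481) = 8881/(5 + 13924) = 8881/13929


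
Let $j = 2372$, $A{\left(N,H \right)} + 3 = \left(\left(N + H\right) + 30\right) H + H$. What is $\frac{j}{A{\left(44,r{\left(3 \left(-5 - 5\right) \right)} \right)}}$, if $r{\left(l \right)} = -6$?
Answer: $- \frac{2372}{417} \approx -5.6882$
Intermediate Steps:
$A{\left(N,H \right)} = -3 + H + H \left(30 + H + N\right)$ ($A{\left(N,H \right)} = -3 + \left(\left(\left(N + H\right) + 30\right) H + H\right) = -3 + \left(\left(\left(H + N\right) + 30\right) H + H\right) = -3 + \left(\left(30 + H + N\right) H + H\right) = -3 + \left(H \left(30 + H + N\right) + H\right) = -3 + \left(H + H \left(30 + H + N\right)\right) = -3 + H + H \left(30 + H + N\right)$)
$\frac{j}{A{\left(44,r{\left(3 \left(-5 - 5\right) \right)} \right)}} = \frac{2372}{-3 + \left(-6\right)^{2} + 31 \left(-6\right) - 264} = \frac{2372}{-3 + 36 - 186 - 264} = \frac{2372}{-417} = 2372 \left(- \frac{1}{417}\right) = - \frac{2372}{417}$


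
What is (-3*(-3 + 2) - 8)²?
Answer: 25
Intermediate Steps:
(-3*(-3 + 2) - 8)² = (-3*(-1) - 8)² = (3 - 8)² = (-5)² = 25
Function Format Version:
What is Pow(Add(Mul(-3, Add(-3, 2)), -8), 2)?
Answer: 25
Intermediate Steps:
Pow(Add(Mul(-3, Add(-3, 2)), -8), 2) = Pow(Add(Mul(-3, -1), -8), 2) = Pow(Add(3, -8), 2) = Pow(-5, 2) = 25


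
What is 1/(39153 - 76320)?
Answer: -1/37167 ≈ -2.6906e-5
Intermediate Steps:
1/(39153 - 76320) = 1/(-37167) = -1/37167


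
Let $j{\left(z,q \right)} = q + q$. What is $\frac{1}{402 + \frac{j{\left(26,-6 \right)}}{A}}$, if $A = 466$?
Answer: $\frac{233}{93660} \approx 0.0024877$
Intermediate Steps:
$j{\left(z,q \right)} = 2 q$
$\frac{1}{402 + \frac{j{\left(26,-6 \right)}}{A}} = \frac{1}{402 + \frac{2 \left(-6\right)}{466}} = \frac{1}{402 - \frac{6}{233}} = \frac{1}{\frac{93660}{233}} = \frac{233}{93660}$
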